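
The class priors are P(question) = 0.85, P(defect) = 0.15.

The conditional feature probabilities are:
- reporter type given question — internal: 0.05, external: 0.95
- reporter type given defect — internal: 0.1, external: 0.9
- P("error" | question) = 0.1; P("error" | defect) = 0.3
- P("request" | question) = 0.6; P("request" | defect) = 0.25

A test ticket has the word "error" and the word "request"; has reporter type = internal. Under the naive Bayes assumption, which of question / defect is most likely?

question

question: 0.85 × 0.05 × 0.1 × 0.6 = 0.00255
defect: 0.15 × 0.1 × 0.3 × 0.25 = 0.001125
Highest score → question.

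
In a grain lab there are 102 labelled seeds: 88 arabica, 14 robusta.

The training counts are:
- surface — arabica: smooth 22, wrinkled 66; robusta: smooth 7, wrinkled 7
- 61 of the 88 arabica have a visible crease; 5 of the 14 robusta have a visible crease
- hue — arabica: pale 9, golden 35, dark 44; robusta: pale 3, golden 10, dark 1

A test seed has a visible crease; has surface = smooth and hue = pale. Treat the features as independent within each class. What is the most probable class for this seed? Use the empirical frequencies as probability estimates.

arabica: (88/102) × (22/88) × (61/88) × (9/88) ≈ 0.0152908
robusta: (14/102) × (7/14) × (5/14) × (3/14) ≈ 0.0052521
Highest score → arabica.

arabica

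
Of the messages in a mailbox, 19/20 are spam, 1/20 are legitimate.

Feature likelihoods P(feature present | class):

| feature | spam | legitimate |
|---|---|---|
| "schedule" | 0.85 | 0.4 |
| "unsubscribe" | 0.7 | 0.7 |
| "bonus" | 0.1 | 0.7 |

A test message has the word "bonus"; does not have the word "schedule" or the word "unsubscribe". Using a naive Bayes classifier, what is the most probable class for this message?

spam: 0.95 × (1−0.85) × (1−0.7) × 0.1 = 0.004275
legitimate: 0.05 × (1−0.4) × (1−0.7) × 0.7 = 0.0063
Highest score → legitimate.

legitimate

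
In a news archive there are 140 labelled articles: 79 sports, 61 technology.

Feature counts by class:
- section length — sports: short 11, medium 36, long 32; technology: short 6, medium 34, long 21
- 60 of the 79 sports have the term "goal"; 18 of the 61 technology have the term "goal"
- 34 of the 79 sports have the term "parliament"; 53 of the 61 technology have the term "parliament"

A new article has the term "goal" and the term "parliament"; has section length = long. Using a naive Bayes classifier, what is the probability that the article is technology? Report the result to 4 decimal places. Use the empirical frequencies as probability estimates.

sports: (79/140) × (32/79) × (60/79) × (34/79) ≈ 0.0747133
technology: (61/140) × (21/61) × (18/61) × (53/61) ≈ 0.0384574
P(technology | x) = 0.0384574 / 0.1131707 ≈ 0.3398

0.3398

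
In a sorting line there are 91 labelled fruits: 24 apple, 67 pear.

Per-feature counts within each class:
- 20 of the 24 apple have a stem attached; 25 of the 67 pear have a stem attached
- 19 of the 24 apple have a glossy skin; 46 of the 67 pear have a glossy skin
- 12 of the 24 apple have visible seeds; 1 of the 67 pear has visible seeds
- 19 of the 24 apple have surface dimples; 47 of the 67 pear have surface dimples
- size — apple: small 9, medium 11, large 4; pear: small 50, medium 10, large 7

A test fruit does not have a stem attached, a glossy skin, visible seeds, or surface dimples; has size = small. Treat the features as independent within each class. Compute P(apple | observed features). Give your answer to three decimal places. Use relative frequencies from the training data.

apple: (24/91) × (4/24) × (5/24) × (12/24) × (5/24) × (9/24) ≈ 0.000357715
pear: (67/91) × (42/67) × (21/67) × (66/67) × (20/67) × (50/67) ≈ 0.0317448
P(apple | x) = 0.000357715 / 0.032102515 ≈ 0.011

0.011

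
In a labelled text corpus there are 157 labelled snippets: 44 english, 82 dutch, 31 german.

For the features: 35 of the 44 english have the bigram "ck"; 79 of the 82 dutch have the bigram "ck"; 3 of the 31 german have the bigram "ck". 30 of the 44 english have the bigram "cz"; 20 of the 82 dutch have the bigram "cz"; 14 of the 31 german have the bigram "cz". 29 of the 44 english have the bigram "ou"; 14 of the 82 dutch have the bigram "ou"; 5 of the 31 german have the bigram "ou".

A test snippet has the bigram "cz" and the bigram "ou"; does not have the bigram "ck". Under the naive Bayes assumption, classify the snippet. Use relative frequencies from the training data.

english

english: (44/157) × (9/44) × (30/44) × (29/44) ≈ 0.0257606
dutch: (82/157) × (3/82) × (20/82) × (14/82) ≈ 0.000795705
german: (31/157) × (28/31) × (14/31) × (5/31) ≈ 0.0129907
Highest score → english.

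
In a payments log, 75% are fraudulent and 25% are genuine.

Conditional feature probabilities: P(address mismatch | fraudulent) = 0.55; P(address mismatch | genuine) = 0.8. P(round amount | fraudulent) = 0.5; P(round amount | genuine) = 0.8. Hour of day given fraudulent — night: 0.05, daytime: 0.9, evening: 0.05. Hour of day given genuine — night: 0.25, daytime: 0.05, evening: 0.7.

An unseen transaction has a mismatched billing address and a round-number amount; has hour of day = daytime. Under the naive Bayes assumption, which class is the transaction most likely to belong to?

fraudulent: 0.75 × 0.55 × 0.5 × 0.9 = 0.185625
genuine: 0.25 × 0.8 × 0.8 × 0.05 = 0.008
Highest score → fraudulent.

fraudulent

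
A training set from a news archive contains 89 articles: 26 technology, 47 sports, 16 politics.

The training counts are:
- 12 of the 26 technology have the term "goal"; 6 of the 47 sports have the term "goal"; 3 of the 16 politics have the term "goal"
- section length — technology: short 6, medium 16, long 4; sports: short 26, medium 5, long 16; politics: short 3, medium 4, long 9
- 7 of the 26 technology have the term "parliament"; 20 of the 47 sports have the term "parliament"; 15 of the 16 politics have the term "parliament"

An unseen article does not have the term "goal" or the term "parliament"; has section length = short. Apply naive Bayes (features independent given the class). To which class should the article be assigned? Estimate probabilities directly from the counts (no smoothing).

sports

technology: (26/89) × (14/26) × (6/26) × (19/26) ≈ 0.0265275
sports: (47/89) × (41/47) × (26/47) × (27/47) ≈ 0.146398
politics: (16/89) × (13/16) × (3/16) × (1/16) ≈ 0.00171173
Highest score → sports.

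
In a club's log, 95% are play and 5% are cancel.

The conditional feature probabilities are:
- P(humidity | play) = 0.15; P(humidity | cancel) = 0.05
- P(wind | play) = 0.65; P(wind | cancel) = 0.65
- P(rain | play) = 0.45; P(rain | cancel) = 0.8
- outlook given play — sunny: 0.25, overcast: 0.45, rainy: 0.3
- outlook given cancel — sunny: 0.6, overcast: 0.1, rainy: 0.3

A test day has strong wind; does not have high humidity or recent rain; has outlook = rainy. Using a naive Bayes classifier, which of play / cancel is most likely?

play: 0.95 × (1−0.15) × 0.65 × (1−0.45) × 0.3 = 0.086604375
cancel: 0.05 × (1−0.05) × 0.65 × (1−0.8) × 0.3 = 0.0018525
Highest score → play.

play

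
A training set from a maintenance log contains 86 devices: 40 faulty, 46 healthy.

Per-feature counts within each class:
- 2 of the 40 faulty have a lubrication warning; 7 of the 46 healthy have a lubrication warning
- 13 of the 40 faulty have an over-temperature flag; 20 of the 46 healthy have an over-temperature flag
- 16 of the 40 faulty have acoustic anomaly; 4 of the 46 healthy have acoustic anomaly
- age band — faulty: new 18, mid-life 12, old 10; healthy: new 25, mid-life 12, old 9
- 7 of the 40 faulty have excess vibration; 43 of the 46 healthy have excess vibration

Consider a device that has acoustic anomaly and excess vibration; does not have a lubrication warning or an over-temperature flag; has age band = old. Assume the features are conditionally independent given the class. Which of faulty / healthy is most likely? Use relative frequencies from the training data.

faulty: (40/86) × (38/40) × (27/40) × (16/40) × (10/40) × (7/40) ≈ 0.00521948
healthy: (46/86) × (39/46) × (26/46) × (4/46) × (9/46) × (43/46) ≈ 0.00407642
Highest score → faulty.

faulty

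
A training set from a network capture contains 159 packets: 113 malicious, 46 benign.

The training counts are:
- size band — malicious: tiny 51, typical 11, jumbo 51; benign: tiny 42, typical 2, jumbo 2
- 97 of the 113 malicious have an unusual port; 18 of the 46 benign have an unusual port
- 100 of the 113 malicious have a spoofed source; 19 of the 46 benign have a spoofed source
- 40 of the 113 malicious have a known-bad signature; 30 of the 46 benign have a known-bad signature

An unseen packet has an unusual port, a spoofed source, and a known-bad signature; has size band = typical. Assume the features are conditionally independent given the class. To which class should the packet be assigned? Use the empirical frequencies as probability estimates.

malicious: (113/159) × (11/113) × (97/113) × (100/113) × (40/113) ≈ 0.0186034
benign: (46/159) × (2/46) × (18/46) × (19/46) × (30/46) ≈ 0.00132589
Highest score → malicious.

malicious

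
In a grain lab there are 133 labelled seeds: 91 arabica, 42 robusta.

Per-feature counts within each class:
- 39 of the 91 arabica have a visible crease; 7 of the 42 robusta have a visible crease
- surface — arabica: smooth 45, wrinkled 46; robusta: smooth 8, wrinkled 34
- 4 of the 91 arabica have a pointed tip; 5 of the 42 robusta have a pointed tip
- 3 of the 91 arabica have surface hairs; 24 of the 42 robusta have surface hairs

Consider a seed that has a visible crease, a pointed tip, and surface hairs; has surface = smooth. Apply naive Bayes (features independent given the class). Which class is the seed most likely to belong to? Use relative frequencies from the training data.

arabica: (91/133) × (39/91) × (45/91) × (4/91) × (3/91) ≈ 0.000210127
robusta: (42/133) × (7/42) × (8/42) × (5/42) × (24/42) ≈ 0.000681977
Highest score → robusta.

robusta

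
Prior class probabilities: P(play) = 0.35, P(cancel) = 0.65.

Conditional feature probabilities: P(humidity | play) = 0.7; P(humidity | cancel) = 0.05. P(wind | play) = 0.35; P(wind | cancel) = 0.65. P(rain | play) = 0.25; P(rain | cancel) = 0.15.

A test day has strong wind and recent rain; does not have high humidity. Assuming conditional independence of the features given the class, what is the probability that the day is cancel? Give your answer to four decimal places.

play: 0.35 × (1−0.7) × 0.35 × 0.25 = 0.0091875
cancel: 0.65 × (1−0.05) × 0.65 × 0.15 = 0.06020625
P(cancel | x) = 0.06020625 / 0.06939375 ≈ 0.8676

0.8676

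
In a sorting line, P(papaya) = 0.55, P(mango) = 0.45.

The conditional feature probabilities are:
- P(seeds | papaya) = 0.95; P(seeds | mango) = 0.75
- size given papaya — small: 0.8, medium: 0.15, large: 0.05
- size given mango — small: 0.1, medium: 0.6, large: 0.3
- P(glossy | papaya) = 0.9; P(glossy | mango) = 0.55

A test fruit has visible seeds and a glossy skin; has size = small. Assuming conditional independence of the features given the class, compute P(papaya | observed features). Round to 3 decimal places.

papaya: 0.55 × 0.95 × 0.8 × 0.9 = 0.3762
mango: 0.45 × 0.75 × 0.1 × 0.55 = 0.0185625
P(papaya | x) = 0.3762 / 0.3947625 ≈ 0.953

0.953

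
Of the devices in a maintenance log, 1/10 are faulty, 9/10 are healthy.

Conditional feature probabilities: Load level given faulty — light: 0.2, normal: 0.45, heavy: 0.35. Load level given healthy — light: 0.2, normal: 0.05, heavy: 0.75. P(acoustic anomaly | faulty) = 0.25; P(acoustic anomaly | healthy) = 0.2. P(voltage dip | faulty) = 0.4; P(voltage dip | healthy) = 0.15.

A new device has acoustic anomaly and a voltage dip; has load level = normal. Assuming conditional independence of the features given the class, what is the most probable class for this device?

faulty: 0.1 × 0.45 × 0.25 × 0.4 = 0.0045
healthy: 0.9 × 0.05 × 0.2 × 0.15 = 0.00135
Highest score → faulty.

faulty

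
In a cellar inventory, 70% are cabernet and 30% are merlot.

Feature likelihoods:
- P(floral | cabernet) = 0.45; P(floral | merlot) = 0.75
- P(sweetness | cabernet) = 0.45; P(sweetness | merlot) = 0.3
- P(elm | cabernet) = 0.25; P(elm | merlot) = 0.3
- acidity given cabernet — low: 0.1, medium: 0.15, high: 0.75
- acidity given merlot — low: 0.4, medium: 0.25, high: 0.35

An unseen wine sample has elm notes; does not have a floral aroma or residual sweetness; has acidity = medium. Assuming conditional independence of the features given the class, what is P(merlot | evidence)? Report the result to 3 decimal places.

cabernet: 0.7 × (1−0.45) × (1−0.45) × 0.25 × 0.15 = 0.007940625
merlot: 0.3 × (1−0.75) × (1−0.3) × 0.3 × 0.25 = 0.0039375
P(merlot | x) = 0.0039375 / 0.011878125 ≈ 0.331

0.331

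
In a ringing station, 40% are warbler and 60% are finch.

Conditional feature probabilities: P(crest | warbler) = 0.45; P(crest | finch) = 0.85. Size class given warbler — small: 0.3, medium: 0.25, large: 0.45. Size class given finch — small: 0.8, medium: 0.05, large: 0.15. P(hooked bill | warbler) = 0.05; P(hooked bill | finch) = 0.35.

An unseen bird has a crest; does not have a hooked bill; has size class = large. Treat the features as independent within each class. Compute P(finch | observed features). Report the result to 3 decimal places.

0.393

warbler: 0.4 × 0.45 × 0.45 × (1−0.05) = 0.07695
finch: 0.6 × 0.85 × 0.15 × (1−0.35) = 0.049725
P(finch | x) = 0.049725 / 0.126675 ≈ 0.393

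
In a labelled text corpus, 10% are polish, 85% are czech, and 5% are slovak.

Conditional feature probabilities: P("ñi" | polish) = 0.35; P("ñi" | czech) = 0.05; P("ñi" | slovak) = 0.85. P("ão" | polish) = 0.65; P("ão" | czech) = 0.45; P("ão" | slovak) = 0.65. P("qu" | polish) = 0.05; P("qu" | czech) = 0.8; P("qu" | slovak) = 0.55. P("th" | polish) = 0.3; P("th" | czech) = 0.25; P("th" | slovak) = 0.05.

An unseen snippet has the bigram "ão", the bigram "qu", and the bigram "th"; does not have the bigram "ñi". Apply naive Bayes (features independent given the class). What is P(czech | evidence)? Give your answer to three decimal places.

0.990

polish: 0.1 × (1−0.35) × 0.65 × 0.05 × 0.3 = 0.00063375
czech: 0.85 × (1−0.05) × 0.45 × 0.8 × 0.25 = 0.072675
slovak: 0.05 × (1−0.85) × 0.65 × 0.55 × 0.05 = 0.0001340625
P(czech | x) = 0.072675 / 0.0734428125 ≈ 0.990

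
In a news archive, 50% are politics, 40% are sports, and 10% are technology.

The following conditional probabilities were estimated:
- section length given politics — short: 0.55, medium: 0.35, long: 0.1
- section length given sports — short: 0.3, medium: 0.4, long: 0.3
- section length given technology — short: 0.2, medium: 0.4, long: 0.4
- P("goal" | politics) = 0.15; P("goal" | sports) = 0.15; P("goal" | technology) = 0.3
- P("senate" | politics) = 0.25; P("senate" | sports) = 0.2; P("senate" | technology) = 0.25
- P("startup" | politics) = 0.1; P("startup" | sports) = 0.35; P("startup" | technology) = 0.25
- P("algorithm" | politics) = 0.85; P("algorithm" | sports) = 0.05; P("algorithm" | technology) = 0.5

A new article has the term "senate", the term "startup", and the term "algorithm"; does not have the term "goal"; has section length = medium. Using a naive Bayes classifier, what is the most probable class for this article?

politics: 0.5 × 0.35 × (1−0.15) × 0.25 × 0.1 × 0.85 = 0.0031609375
sports: 0.4 × 0.4 × (1−0.15) × 0.2 × 0.35 × 0.05 = 0.000476
technology: 0.1 × 0.4 × (1−0.3) × 0.25 × 0.25 × 0.5 = 0.000875
Highest score → politics.

politics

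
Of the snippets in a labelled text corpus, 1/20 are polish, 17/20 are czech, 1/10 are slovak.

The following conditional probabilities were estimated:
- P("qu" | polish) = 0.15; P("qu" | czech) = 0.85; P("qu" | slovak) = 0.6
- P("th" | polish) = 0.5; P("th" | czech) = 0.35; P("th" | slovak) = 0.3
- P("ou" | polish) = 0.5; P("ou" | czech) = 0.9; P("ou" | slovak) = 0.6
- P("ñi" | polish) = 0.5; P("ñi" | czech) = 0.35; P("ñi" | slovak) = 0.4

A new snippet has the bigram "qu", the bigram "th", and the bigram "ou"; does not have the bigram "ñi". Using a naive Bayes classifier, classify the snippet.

polish: 0.05 × 0.15 × 0.5 × 0.5 × (1−0.5) = 0.0009375
czech: 0.85 × 0.85 × 0.35 × 0.9 × (1−0.35) = 0.147931875
slovak: 0.1 × 0.6 × 0.3 × 0.6 × (1−0.4) = 0.00648
Highest score → czech.

czech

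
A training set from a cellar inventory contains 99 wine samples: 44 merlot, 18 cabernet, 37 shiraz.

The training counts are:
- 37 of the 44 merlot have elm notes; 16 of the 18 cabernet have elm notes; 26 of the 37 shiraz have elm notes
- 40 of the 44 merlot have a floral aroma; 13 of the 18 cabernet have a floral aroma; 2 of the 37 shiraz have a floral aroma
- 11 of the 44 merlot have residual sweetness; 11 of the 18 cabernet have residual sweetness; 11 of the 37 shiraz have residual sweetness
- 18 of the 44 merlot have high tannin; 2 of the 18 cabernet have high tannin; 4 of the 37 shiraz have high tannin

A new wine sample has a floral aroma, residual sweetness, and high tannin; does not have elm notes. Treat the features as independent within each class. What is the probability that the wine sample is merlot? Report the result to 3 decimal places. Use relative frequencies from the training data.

0.847

merlot: (44/99) × (7/44) × (40/44) × (11/44) × (18/44) ≈ 0.006574
cabernet: (18/99) × (2/18) × (13/18) × (11/18) × (2/18) ≈ 0.000990703
shiraz: (37/99) × (11/37) × (2/37) × (11/37) × (4/37) ≈ 0.000193035
P(merlot | x) = 0.006574 / 0.007757738 ≈ 0.847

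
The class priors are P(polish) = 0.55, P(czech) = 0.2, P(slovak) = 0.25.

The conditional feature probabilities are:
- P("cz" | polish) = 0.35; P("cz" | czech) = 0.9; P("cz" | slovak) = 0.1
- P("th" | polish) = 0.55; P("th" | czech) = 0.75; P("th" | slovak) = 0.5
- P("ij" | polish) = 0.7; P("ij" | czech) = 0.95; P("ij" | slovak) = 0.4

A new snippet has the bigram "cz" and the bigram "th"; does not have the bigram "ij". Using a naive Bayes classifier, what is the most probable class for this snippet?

polish: 0.55 × 0.35 × 0.55 × (1−0.7) = 0.0317625
czech: 0.2 × 0.9 × 0.75 × (1−0.95) = 0.00675
slovak: 0.25 × 0.1 × 0.5 × (1−0.4) = 0.0075
Highest score → polish.

polish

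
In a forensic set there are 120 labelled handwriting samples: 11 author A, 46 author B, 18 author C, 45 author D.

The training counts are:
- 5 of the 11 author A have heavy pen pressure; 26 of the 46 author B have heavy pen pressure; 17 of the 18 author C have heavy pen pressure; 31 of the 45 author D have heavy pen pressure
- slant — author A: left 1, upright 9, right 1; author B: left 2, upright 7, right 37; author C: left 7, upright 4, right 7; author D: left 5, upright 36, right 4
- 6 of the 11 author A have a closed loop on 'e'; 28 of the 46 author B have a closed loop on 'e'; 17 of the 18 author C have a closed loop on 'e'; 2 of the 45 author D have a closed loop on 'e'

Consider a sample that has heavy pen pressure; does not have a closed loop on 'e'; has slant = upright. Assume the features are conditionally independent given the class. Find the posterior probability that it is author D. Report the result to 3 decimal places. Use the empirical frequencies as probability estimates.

0.868

author A: (11/120) × (5/11) × (9/11) × (5/11) ≈ 0.0154959
author B: (46/120) × (26/46) × (7/46) × (18/46) ≈ 0.0129017
author C: (18/120) × (17/18) × (4/18) × (1/18) ≈ 0.00174897
author D: (45/120) × (31/45) × (36/45) × (43/45) ≈ 0.197481
P(author D | x) = 0.197481 / 0.22762757 ≈ 0.868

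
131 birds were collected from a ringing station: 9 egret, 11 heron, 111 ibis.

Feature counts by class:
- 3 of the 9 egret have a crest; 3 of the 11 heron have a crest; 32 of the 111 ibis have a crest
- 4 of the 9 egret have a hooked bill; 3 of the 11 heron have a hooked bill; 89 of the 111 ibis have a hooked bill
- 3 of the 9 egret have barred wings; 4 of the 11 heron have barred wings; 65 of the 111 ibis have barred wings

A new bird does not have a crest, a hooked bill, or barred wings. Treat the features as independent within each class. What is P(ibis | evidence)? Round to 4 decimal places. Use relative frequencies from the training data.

egret: (9/131) × (6/9) × (5/9) × (6/9) ≈ 0.0169635
heron: (11/131) × (8/11) × (8/11) × (7/11) ≈ 0.0282632
ibis: (111/131) × (79/111) × (22/111) × (46/111) ≈ 0.0495325
P(ibis | x) = 0.0495325 / 0.0947592 ≈ 0.5227

0.5227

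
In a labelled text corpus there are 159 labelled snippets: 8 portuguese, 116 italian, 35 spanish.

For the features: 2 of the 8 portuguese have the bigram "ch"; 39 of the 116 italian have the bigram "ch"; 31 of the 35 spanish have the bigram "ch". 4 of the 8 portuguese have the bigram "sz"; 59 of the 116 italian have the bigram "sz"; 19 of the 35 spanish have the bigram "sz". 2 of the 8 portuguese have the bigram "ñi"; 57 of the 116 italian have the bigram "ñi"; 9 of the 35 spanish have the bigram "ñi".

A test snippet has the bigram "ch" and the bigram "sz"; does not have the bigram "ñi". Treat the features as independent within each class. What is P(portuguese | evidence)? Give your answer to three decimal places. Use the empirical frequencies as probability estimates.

0.032

portuguese: (8/159) × (2/8) × (4/8) × (6/8) ≈ 0.00471698
italian: (116/159) × (39/116) × (59/116) × (59/116) ≈ 0.0634535
spanish: (35/159) × (31/35) × (19/35) × (26/35) ≈ 0.0786241
P(portuguese | x) = 0.00471698 / 0.14679458 ≈ 0.032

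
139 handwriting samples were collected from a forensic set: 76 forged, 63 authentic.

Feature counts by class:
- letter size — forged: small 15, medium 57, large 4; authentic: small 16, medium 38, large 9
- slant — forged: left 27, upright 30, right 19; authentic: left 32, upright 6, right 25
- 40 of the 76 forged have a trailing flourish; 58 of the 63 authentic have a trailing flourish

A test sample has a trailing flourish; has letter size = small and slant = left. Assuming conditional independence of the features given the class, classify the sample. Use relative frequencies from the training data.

forged: (76/139) × (15/76) × (27/76) × (40/76) ≈ 0.0201778
authentic: (63/139) × (16/63) × (32/63) × (58/63) ≈ 0.0538272
Highest score → authentic.

authentic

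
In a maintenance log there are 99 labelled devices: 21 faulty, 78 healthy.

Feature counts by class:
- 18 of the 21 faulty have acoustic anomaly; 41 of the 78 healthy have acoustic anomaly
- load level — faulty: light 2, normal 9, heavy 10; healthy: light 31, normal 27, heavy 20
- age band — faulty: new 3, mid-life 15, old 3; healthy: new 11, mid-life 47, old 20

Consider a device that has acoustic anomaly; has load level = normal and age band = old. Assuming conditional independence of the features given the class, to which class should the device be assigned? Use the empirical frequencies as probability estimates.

healthy

faulty: (21/99) × (18/21) × (9/21) × (3/21) ≈ 0.0111317
healthy: (78/99) × (41/78) × (27/78) × (20/78) ≈ 0.0367581
Highest score → healthy.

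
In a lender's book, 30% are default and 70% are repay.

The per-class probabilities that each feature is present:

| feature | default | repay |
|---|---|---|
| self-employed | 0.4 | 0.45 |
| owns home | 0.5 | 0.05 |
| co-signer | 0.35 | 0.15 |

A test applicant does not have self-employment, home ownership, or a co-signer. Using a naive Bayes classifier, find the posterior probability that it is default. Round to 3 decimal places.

default: 0.3 × (1−0.4) × (1−0.5) × (1−0.35) = 0.0585
repay: 0.7 × (1−0.45) × (1−0.05) × (1−0.15) = 0.3108875
P(default | x) = 0.0585 / 0.3693875 ≈ 0.158

0.158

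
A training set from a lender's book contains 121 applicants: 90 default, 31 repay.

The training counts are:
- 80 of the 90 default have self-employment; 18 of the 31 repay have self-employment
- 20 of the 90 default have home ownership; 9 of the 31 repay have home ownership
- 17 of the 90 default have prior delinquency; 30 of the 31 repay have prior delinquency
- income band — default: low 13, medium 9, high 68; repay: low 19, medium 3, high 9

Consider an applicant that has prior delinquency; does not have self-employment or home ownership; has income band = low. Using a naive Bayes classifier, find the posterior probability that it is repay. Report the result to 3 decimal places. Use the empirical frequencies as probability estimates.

0.963

default: (90/121) × (10/90) × (70/90) × (17/90) × (13/90) ≈ 0.00175379
repay: (31/121) × (13/31) × (22/31) × (30/31) × (19/31) ≈ 0.0452242
P(repay | x) = 0.0452242 / 0.04697799 ≈ 0.963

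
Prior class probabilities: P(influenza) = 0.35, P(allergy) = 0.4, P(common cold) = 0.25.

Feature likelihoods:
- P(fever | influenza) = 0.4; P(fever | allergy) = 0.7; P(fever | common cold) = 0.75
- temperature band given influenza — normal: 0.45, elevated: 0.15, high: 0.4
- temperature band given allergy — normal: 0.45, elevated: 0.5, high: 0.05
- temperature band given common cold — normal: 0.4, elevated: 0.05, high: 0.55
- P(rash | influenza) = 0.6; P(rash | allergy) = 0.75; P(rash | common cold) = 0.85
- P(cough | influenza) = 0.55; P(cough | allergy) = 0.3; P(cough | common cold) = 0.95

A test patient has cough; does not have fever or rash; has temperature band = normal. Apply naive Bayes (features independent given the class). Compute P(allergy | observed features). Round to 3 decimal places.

influenza: 0.35 × (1−0.4) × 0.45 × (1−0.6) × 0.55 = 0.02079
allergy: 0.4 × (1−0.7) × 0.45 × (1−0.75) × 0.3 = 0.00405
common cold: 0.25 × (1−0.75) × 0.4 × (1−0.85) × 0.95 = 0.0035625
P(allergy | x) = 0.00405 / 0.0284025 ≈ 0.143

0.143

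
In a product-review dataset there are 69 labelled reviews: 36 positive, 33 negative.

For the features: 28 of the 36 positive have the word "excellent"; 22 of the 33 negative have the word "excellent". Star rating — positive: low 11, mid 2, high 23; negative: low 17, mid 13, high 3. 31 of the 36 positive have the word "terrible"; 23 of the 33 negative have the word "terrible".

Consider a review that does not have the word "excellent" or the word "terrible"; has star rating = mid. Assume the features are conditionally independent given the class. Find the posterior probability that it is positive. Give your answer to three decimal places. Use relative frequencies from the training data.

0.045

positive: (36/69) × (8/36) × (2/36) × (5/36) ≈ 0.000894614
negative: (33/69) × (11/33) × (13/33) × (10/33) ≈ 0.0190309
P(positive | x) = 0.000894614 / 0.019925514 ≈ 0.045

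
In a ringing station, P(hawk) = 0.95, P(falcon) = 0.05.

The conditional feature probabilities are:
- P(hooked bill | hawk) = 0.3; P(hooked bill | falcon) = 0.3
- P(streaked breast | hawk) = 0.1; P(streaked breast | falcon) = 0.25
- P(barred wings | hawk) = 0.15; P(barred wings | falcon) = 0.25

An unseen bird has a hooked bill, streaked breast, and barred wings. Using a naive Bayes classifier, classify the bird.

hawk

hawk: 0.95 × 0.3 × 0.1 × 0.15 = 0.004275
falcon: 0.05 × 0.3 × 0.25 × 0.25 = 0.0009375
Highest score → hawk.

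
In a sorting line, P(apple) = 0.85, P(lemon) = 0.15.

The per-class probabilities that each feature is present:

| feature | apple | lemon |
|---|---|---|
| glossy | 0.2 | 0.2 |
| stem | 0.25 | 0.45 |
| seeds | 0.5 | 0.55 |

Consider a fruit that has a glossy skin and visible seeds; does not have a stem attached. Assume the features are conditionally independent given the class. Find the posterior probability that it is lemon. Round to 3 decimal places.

0.125

apple: 0.85 × 0.2 × (1−0.25) × 0.5 = 0.06375
lemon: 0.15 × 0.2 × (1−0.45) × 0.55 = 0.009075
P(lemon | x) = 0.009075 / 0.072825 ≈ 0.125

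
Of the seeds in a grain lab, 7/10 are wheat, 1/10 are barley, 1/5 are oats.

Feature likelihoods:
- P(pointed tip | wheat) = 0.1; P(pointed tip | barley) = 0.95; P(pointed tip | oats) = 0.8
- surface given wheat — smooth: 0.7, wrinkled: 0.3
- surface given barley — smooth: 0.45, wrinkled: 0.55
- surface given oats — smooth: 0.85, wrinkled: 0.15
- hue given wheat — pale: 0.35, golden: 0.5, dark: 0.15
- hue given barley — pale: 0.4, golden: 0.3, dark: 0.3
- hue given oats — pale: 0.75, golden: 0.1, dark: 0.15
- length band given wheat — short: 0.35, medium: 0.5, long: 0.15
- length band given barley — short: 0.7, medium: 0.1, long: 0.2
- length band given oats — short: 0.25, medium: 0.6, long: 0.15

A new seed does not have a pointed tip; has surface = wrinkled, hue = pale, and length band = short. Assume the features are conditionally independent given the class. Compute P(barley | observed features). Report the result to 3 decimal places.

wheat: 0.7 × (1−0.1) × 0.3 × 0.35 × 0.35 = 0.0231525
barley: 0.1 × (1−0.95) × 0.55 × 0.4 × 0.7 = 0.00077
oats: 0.2 × (1−0.8) × 0.15 × 0.75 × 0.25 = 0.001125
P(barley | x) = 0.00077 / 0.0250475 ≈ 0.031

0.031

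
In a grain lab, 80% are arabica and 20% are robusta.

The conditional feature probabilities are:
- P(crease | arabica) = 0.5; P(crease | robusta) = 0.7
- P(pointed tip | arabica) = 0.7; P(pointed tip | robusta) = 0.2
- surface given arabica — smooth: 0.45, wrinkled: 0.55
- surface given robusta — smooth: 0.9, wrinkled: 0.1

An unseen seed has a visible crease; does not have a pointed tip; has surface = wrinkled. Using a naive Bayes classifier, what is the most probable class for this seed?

arabica: 0.8 × 0.5 × (1−0.7) × 0.55 = 0.066
robusta: 0.2 × 0.7 × (1−0.2) × 0.1 = 0.0112
Highest score → arabica.

arabica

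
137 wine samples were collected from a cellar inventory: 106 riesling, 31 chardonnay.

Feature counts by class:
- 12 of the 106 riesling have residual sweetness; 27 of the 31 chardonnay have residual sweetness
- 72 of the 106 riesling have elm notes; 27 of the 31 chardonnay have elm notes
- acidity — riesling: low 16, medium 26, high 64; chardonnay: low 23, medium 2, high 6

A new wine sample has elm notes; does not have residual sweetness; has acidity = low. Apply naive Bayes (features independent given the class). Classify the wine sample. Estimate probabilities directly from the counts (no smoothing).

riesling: (106/137) × (94/106) × (72/106) × (16/106) ≈ 0.0703474
chardonnay: (31/137) × (4/31) × (27/31) × (23/31) ≈ 0.0188672
Highest score → riesling.

riesling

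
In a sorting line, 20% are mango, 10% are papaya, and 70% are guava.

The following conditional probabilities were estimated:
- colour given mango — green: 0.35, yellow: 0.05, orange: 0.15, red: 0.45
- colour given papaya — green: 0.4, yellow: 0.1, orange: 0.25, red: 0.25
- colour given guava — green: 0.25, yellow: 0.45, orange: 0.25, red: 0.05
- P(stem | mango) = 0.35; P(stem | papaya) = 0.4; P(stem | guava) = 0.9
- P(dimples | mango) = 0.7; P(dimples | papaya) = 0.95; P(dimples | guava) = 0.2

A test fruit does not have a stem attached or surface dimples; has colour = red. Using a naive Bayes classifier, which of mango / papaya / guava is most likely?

mango

mango: 0.2 × 0.45 × (1−0.35) × (1−0.7) = 0.01755
papaya: 0.1 × 0.25 × (1−0.4) × (1−0.95) = 0.00075
guava: 0.7 × 0.05 × (1−0.9) × (1−0.2) = 0.0028
Highest score → mango.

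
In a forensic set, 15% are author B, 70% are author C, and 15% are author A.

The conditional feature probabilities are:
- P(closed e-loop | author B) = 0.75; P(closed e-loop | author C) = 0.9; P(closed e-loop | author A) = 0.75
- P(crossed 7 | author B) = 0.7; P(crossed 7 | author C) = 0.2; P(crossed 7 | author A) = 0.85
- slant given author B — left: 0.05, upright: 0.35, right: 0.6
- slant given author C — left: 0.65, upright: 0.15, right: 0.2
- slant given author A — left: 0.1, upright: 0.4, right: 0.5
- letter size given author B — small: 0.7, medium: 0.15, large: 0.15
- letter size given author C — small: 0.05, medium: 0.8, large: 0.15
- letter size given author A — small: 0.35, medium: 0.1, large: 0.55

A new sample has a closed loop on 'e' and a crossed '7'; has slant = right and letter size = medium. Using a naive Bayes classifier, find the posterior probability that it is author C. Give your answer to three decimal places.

author B: 0.15 × 0.75 × 0.7 × 0.6 × 0.15 = 0.0070875
author C: 0.7 × 0.9 × 0.2 × 0.2 × 0.8 = 0.02016
author A: 0.15 × 0.75 × 0.85 × 0.5 × 0.1 = 0.00478125
P(author C | x) = 0.02016 / 0.03202875 ≈ 0.629

0.629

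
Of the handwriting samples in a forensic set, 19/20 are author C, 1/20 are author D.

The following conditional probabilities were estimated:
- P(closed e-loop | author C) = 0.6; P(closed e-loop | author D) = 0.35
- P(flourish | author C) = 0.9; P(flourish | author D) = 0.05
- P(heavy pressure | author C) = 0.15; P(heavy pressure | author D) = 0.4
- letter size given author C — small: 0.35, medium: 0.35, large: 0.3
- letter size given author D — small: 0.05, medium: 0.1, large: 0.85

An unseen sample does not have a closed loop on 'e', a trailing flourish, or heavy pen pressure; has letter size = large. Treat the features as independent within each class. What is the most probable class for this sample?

author C: 0.95 × (1−0.6) × (1−0.9) × (1−0.15) × 0.3 = 0.00969
author D: 0.05 × (1−0.35) × (1−0.05) × (1−0.4) × 0.85 = 0.01574625
Highest score → author D.

author D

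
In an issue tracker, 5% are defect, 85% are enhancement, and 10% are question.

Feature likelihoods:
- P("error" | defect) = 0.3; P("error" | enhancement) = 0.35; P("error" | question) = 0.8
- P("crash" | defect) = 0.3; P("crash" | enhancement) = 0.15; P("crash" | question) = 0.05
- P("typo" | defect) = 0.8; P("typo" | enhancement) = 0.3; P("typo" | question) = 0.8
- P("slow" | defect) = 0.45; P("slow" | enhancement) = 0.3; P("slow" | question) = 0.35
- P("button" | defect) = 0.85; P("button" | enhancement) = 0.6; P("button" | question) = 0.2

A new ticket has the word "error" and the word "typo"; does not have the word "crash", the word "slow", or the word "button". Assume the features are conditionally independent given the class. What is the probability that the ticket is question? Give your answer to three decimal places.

0.590

defect: 0.05 × 0.3 × (1−0.3) × 0.8 × (1−0.45) × (1−0.85) = 0.000693
enhancement: 0.85 × 0.35 × (1−0.15) × 0.3 × (1−0.3) × (1−0.6) = 0.0212415
question: 0.1 × 0.8 × (1−0.05) × 0.8 × (1−0.35) × (1−0.2) = 0.031616
P(question | x) = 0.031616 / 0.0535505 ≈ 0.590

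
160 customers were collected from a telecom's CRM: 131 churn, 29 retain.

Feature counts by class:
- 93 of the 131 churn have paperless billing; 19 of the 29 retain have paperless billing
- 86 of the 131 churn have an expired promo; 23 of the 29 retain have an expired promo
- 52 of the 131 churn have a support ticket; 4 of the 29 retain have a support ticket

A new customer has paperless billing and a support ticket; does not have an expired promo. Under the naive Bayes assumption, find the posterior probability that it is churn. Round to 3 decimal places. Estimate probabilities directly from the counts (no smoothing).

churn: (131/160) × (93/131) × (45/131) × (52/131) ≈ 0.0792567
retain: (29/160) × (19/29) × (6/29) × (4/29) ≈ 0.00338882
P(churn | x) = 0.0792567 / 0.08264552 ≈ 0.959

0.959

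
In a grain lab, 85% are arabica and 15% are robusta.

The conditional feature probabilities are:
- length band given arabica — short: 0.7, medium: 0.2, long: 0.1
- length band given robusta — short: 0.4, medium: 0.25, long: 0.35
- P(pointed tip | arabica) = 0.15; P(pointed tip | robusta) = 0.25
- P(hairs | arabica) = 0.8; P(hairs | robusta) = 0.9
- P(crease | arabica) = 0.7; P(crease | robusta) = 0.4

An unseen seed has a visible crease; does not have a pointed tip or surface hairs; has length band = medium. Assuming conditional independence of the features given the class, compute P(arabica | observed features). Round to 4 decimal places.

0.9473

arabica: 0.85 × 0.2 × (1−0.15) × (1−0.8) × 0.7 = 0.02023
robusta: 0.15 × 0.25 × (1−0.25) × (1−0.9) × 0.4 = 0.001125
P(arabica | x) = 0.02023 / 0.021355 ≈ 0.9473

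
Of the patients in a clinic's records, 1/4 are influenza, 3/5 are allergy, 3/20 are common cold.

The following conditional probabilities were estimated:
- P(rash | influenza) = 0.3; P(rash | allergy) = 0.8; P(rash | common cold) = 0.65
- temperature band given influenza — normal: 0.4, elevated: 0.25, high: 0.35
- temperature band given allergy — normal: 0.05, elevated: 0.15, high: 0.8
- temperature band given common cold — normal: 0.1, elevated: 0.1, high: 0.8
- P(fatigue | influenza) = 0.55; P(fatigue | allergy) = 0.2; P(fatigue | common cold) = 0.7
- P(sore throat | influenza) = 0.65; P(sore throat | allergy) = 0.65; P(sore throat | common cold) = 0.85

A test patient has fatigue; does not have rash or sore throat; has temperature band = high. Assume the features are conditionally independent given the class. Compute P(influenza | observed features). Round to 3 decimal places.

influenza: 0.25 × (1−0.3) × 0.35 × 0.55 × (1−0.65) = 0.011790625
allergy: 0.6 × (1−0.8) × 0.8 × 0.2 × (1−0.65) = 0.00672
common cold: 0.15 × (1−0.65) × 0.8 × 0.7 × (1−0.85) = 0.00441
P(influenza | x) = 0.011790625 / 0.022920625 ≈ 0.514

0.514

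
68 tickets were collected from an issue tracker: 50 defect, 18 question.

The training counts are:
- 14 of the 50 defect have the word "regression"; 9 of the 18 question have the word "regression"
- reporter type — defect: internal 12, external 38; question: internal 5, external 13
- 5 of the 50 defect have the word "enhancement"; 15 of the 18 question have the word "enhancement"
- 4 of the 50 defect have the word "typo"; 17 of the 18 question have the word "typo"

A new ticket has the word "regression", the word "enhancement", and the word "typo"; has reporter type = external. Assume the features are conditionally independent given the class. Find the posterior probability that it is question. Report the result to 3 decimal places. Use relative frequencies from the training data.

0.984

defect: (50/68) × (14/50) × (38/50) × (5/50) × (4/50) ≈ 0.00125176
question: (18/68) × (9/18) × (13/18) × (15/18) × (17/18) ≈ 0.0752315
P(question | x) = 0.0752315 / 0.07648326 ≈ 0.984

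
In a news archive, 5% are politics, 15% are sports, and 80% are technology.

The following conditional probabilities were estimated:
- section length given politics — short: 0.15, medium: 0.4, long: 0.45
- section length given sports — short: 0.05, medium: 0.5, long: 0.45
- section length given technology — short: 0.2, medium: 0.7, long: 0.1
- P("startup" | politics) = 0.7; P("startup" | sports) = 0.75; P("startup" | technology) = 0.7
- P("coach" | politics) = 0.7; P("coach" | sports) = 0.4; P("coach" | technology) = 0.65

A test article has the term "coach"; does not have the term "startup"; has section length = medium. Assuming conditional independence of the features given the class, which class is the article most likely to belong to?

politics: 0.05 × 0.4 × (1−0.7) × 0.7 = 0.0042
sports: 0.15 × 0.5 × (1−0.75) × 0.4 = 0.0075
technology: 0.8 × 0.7 × (1−0.7) × 0.65 = 0.1092
Highest score → technology.

technology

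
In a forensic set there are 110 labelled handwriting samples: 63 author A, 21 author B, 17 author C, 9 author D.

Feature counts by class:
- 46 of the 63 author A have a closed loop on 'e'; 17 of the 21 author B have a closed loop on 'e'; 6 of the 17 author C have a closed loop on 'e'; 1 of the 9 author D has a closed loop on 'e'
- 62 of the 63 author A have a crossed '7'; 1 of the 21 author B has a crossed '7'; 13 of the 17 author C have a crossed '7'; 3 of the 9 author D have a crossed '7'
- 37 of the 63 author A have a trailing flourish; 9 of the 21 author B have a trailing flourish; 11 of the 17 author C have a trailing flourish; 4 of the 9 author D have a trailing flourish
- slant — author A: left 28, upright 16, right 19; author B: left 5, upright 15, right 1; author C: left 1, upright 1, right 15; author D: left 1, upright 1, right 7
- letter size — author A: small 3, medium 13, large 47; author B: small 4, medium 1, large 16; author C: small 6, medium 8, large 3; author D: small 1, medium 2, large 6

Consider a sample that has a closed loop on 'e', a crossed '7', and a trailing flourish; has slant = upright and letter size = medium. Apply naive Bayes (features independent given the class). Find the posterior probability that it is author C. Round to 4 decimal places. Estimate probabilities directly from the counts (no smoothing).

author A: (63/110) × (46/63) × (62/63) × (37/63) × (16/63) × (13/63) ≈ 0.0126666
author B: (21/110) × (17/21) × (1/21) × (9/21) × (15/21) × (1/21) ≈ 0.000107279
author C: (17/110) × (6/17) × (13/17) × (11/17) × (1/17) × (8/17) ≈ 0.000747117
author D: (9/110) × (1/9) × (3/9) × (4/9) × (1/9) × (2/9) ≈ 0.0000332544
P(author C | x) = 0.000747117 / 0.0135542504 ≈ 0.0551

0.0551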